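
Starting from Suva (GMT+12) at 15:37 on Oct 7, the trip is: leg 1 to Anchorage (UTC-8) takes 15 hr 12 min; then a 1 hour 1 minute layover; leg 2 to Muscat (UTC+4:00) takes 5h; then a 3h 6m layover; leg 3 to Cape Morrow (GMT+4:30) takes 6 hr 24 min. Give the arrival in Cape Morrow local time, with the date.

14:50 on October 8

Convert departure to UTC: 15:37 − 12:00 = 03:37 UTC on Oct 7.
Add 15 hours 12 minutes leg 1 → 18:49 UTC.
Add 1 hour 1 minute layover in Anchorage → 19:50 UTC.
Add 5 hours leg 2 → 00:50 UTC (Oct 8).
Add 3 hours 6 minutes layover in Muscat → 03:56 UTC.
Add 6 hours 24 minutes leg 3 → 10:20 UTC.
Cape Morrow is UTC+4:30, so local arrival = 10:20 + 4:30 = 14:50 on Oct 8.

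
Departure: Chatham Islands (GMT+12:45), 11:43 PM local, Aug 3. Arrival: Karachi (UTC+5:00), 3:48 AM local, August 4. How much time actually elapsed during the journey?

Karachi is 7:45 behind Chatham Islands.
Clock-face elapsed time (ignoring zones) is 4 hours 5 minutes.
Actual elapsed = 4 hours 5 minutes + 7:45 = 11 hours 50 minutes.

11 hours 50 minutes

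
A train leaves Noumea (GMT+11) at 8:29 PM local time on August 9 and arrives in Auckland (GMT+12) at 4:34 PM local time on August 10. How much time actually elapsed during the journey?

Auckland is 1:00 ahead of Noumea.
Clock-face elapsed time (ignoring zones) is 20 hours 5 minutes.
Actual elapsed = 20 hours 5 minutes − 1:00 = 19 hours 5 minutes.

19 hours 5 minutes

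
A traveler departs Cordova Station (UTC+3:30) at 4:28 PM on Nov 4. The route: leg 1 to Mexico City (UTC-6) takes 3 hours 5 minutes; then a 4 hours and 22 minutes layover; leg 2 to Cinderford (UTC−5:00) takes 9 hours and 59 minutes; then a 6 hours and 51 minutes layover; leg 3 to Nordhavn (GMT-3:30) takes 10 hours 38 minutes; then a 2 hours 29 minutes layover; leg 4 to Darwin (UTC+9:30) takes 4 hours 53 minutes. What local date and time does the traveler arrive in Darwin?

Convert departure to UTC: 4:28 PM − 3:30 = 12:58 PM UTC on Nov 4.
Add 3 hours 5 minutes leg 1 → 4:03 PM UTC.
Add 4 hours and 22 minutes layover in Mexico City → 8:25 PM UTC.
Add 9 hours 59 minutes leg 2 → 6:24 AM UTC (Nov 5).
Add 6 hours and 51 minutes layover in Cinderford → 1:15 PM UTC.
Add 10 hours and 38 minutes leg 3 → 11:53 PM UTC.
Add 2 hours and 29 minutes layover in Nordhavn → 2:22 AM UTC (Nov 6).
Add 4 hours and 53 minutes leg 4 → 7:15 AM UTC.
Darwin is UTC+9:30, so local arrival = 7:15 AM + 9:30 = 4:45 PM on Nov 6.

4:45 PM on November 6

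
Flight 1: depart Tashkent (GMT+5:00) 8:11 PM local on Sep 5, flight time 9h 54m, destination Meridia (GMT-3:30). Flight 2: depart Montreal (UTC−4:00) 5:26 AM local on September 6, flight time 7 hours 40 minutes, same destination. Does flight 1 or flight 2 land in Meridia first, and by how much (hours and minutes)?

the first, by 16 hours 1 minute

Flight 1 in UTC: 8:11 PM − 5:00 = 3:11 PM on Sep 5.
+9 hours and 54 minutes → arrive 1:05 AM UTC on Sep 6.
Flight 2 in UTC: 5:26 AM + 4:00 = 9:26 AM on Sep 6.
+7 hours 40 minutes → arrive 5:06 PM UTC on Sep 6.
Flight 1 lands earlier by 16 hours 1 minute.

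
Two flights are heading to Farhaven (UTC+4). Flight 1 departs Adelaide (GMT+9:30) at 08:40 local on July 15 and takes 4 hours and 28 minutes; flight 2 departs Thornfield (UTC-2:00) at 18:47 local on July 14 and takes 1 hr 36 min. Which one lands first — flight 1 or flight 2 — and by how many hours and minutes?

Flight 1 in UTC: 08:40 − 9:30 = 23:10 on Jul 14.
+4 hours and 28 minutes → arrive 03:38 UTC on Jul 15.
Flight 2 in UTC: 18:47 + 2:00 = 20:47 on Jul 14.
+1 hour and 36 minutes → arrive 22:23 UTC on Jul 14.
Flight 2 lands earlier by 5 hours 15 minutes.

the second, by 5 hours 15 minutes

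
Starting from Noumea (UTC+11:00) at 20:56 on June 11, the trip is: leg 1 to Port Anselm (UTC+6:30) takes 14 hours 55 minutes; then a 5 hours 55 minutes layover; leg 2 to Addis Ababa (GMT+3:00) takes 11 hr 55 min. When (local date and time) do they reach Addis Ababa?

21:41 on June 12

Convert departure to UTC: 20:56 − 11:00 = 09:56 UTC on Jun 11.
Add 14 hours 55 minutes leg 1 → 00:51 UTC (Jun 12).
Add 5 hours 55 minutes layover in Port Anselm → 06:46 UTC.
Add 11 hours 55 minutes leg 2 → 18:41 UTC.
Addis Ababa is UTC+3:00, so local arrival = 18:41 + 3:00 = 21:41 on Jun 12.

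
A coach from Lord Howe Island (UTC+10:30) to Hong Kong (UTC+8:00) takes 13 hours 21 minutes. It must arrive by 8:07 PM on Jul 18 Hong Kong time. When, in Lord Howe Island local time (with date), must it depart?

Target arrival in UTC: 8:07 PM − 8:00 = 12:07 PM on Jul 18.
Subtract 13 hours and 21 minutes → departure 10:46 PM UTC on Jul 17.
Lord Howe Island is UTC+10:30: 10:46 PM + 10:30 = 9:16 AM on Jul 18.

9:16 AM on Jul 18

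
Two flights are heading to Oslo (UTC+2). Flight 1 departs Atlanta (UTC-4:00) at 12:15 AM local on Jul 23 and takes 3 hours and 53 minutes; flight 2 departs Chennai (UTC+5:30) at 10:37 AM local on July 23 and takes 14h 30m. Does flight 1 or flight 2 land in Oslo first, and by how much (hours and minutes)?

the first, by 11 hours 29 minutes

Flight 1 in UTC: 12:15 AM + 4:00 = 4:15 AM on Jul 23.
+3 hours 53 minutes → arrive 8:08 AM UTC on Jul 23.
Flight 2 in UTC: 10:37 AM − 5:30 = 5:07 AM on Jul 23.
+14 hours 30 minutes → arrive 7:37 PM UTC on Jul 23.
Flight 1 lands earlier by 11 hours 29 minutes.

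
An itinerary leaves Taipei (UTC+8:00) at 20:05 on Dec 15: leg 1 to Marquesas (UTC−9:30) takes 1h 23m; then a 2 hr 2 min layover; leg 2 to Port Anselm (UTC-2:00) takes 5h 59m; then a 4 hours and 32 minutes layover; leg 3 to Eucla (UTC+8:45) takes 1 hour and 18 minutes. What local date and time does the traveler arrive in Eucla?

12:04 on December 16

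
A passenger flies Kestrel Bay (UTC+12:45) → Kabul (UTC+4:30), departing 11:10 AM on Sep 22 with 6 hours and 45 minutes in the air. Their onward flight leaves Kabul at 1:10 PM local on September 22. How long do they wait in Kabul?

3 hours 30 minutes

Convert departure to UTC: 11:10 AM − 12:45 = 10:25 PM UTC on Sep 21.
Add 6 hours and 45 minutes flight time → 5:10 AM UTC (Sep 22).
Kabul is UTC+4:30, so local arrival = 5:10 AM + 4:30 = 9:40 AM on Sep 22.
Layover = 1:10 PM − 9:40 AM = 3 hours 30 minutes.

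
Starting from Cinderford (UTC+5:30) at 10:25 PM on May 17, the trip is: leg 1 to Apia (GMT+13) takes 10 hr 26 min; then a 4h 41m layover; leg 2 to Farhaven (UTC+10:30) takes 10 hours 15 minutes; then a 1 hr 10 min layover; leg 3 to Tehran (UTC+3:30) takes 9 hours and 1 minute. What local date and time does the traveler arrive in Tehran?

Convert departure to UTC: 10:25 PM − 5:30 = 4:55 PM UTC on May 17.
Add 10 hours and 26 minutes leg 1 → 3:21 AM UTC (May 18).
Add 4 hours and 41 minutes layover in Apia → 8:02 AM UTC.
Add 10 hours and 15 minutes leg 2 → 6:17 PM UTC.
Add 1 hour 10 minutes layover in Farhaven → 7:27 PM UTC.
Add 9 hours 1 minute leg 3 → 4:28 AM UTC (May 19).
Tehran is UTC+3:30, so local arrival = 4:28 AM + 3:30 = 7:58 AM on May 19.

7:58 AM on May 19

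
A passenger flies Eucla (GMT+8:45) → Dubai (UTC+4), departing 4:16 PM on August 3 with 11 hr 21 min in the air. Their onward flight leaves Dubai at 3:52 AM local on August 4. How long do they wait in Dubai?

5 hours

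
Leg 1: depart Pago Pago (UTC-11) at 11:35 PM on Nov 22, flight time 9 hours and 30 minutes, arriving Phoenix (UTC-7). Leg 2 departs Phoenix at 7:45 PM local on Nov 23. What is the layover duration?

6 hours 40 minutes

Convert departure to UTC: 11:35 PM + 11:00 = 10:35 AM UTC on Nov 23.
Add 9 hours and 30 minutes flight time → 8:05 PM UTC.
Phoenix is UTC−7:00, so local arrival = 8:05 PM − 7:00 = 1:05 PM on Nov 23.
Layover = 7:45 PM − 1:05 PM = 6 hours 40 minutes.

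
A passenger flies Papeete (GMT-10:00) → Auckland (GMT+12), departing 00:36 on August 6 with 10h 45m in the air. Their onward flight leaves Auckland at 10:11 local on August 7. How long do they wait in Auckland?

50 minutes

Convert departure to UTC: 00:36 + 10:00 = 10:36 UTC on Aug 6.
Add 10 hours 45 minutes flight time → 21:21 UTC.
Auckland is UTC+12:00, so local arrival = 21:21 + 12:00 = 09:21 on Aug 7.
Layover = 10:11 − 09:21 = 50 minutes.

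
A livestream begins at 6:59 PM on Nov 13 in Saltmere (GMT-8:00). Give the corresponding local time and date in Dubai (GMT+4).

6:59 AM on November 14

Dubai is 12:00 ahead of Saltmere.
Shift by the zone difference: 6:59 PM + 12:00 = 6:59 AM on Nov 14 in Dubai.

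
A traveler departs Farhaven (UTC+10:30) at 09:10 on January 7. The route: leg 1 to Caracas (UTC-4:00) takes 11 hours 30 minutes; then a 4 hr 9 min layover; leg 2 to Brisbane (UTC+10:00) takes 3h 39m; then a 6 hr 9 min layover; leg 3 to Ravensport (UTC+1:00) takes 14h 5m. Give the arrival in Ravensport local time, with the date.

15:12 on Jan 8

Convert departure to UTC: 09:10 − 10:30 = 22:40 UTC on Jan 6.
Add 11 hours 30 minutes leg 1 → 10:10 UTC (Jan 7).
Add 4 hours 9 minutes layover in Caracas → 14:19 UTC.
Add 3 hours 39 minutes leg 2 → 17:58 UTC.
Add 6 hours and 9 minutes layover in Brisbane → 00:07 UTC (Jan 8).
Add 14 hours 5 minutes leg 3 → 14:12 UTC.
Ravensport is UTC+1:00, so local arrival = 14:12 + 1:00 = 15:12 on Jan 8.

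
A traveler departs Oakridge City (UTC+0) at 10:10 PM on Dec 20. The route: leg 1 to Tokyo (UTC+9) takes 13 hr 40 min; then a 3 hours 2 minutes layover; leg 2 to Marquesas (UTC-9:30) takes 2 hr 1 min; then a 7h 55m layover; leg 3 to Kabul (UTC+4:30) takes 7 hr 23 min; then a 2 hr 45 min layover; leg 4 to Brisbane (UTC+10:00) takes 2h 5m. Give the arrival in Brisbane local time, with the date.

Oakridge City is at UTC+0, so departure is already 10:10 PM UTC on Dec 20.
Add 13 hours and 40 minutes leg 1 → 11:50 AM UTC (Dec 21).
Add 3 hours and 2 minutes layover in Tokyo → 2:52 PM UTC.
Add 2 hours 1 minute leg 2 → 4:53 PM UTC.
Add 7 hours 55 minutes layover in Marquesas → 12:48 AM UTC (Dec 22).
Add 7 hours and 23 minutes leg 3 → 8:11 AM UTC.
Add 2 hours and 45 minutes layover in Kabul → 10:56 AM UTC.
Add 2 hours and 5 minutes leg 4 → 1:01 PM UTC.
Brisbane is UTC+10:00, so local arrival = 1:01 PM + 10:00 = 11:01 PM on Dec 22.

11:01 PM on Dec 22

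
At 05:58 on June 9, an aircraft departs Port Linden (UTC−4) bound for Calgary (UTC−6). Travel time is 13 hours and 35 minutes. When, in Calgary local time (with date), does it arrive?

Convert departure to UTC: 05:58 + 4:00 = 09:58 UTC on Jun 9.
Add 13 hours and 35 minutes travel time → 23:33 UTC.
Calgary is UTC−6:00, so local arrival = 23:33 − 6:00 = 17:33 on Jun 9.

17:33 on June 9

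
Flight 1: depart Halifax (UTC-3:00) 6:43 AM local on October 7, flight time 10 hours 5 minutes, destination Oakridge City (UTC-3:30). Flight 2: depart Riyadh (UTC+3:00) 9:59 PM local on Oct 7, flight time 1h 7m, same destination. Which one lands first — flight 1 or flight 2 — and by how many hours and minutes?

Flight 1 in UTC: 6:43 AM + 3:00 = 9:43 AM on Oct 7.
+10 hours 5 minutes → arrive 7:48 PM UTC on Oct 7.
Flight 2 in UTC: 9:59 PM − 3:00 = 6:59 PM on Oct 7.
+1 hour and 7 minutes → arrive 8:06 PM UTC on Oct 7.
Flight 1 lands earlier by 18 minutes.

the first, by 18 minutes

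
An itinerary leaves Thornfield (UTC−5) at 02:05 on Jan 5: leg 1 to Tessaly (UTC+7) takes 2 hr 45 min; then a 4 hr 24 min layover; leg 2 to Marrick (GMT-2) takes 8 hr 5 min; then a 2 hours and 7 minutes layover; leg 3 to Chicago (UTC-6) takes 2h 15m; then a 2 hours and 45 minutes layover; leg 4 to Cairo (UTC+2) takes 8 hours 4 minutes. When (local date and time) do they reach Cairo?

Convert departure to UTC: 02:05 + 5:00 = 07:05 UTC on Jan 5.
Add 2 hours 45 minutes leg 1 → 09:50 UTC.
Add 4 hours and 24 minutes layover in Tessaly → 14:14 UTC.
Add 8 hours 5 minutes leg 2 → 22:19 UTC.
Add 2 hours 7 minutes layover in Marrick → 00:26 UTC (Jan 6).
Add 2 hours and 15 minutes leg 3 → 02:41 UTC.
Add 2 hours 45 minutes layover in Chicago → 05:26 UTC.
Add 8 hours 4 minutes leg 4 → 13:30 UTC.
Cairo is UTC+2:00, so local arrival = 13:30 + 2:00 = 15:30 on Jan 6.

15:30 on January 6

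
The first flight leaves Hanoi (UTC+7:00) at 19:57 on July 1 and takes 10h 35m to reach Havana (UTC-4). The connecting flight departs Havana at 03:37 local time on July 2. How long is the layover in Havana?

8 hours 5 minutes

Convert departure to UTC: 19:57 − 7:00 = 12:57 UTC on Jul 1.
Add 10 hours and 35 minutes flight time → 23:32 UTC.
Havana is UTC−4:00, so local arrival = 23:32 − 4:00 = 19:32 on Jul 1.
Layover = 03:37 − 19:32 (+1 day) = 8 hours 5 minutes.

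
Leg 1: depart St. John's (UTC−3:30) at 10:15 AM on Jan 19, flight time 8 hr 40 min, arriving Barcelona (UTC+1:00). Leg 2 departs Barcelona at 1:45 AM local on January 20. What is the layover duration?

Convert departure to UTC: 10:15 AM + 3:30 = 1:45 PM UTC on Jan 19.
Add 8 hours and 40 minutes flight time → 10:25 PM UTC.
Barcelona is UTC+1:00, so local arrival = 10:25 PM + 1:00 = 11:25 PM on Jan 19.
Layover = 1:45 AM − 11:25 PM (+1 day) = 2 hours 20 minutes.

2 hours 20 minutes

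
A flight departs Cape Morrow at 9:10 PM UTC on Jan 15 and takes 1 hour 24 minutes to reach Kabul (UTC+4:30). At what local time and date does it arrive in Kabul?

Departure is given in UTC: 9:10 PM on Jan 15.
Add 1 hour 24 minutes → 10:34 PM UTC.
Kabul is UTC+4:30: 10:34 PM + 4:30 = 3:04 AM on Jan 16.

3:04 AM on Jan 16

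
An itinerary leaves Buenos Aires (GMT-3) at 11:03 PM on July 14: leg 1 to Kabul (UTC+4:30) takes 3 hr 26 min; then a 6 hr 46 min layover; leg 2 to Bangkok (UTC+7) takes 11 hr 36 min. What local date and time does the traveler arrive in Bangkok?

6:51 AM on July 16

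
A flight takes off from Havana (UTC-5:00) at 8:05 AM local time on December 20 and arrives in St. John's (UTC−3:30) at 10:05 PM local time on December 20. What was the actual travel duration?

12 hours 30 minutes

Departure in UTC: 8:05 AM + 5:00 = 1:05 PM on Dec 20.
Arrival in UTC: 10:05 PM + 3:30 = 1:35 AM on Dec 21.
Elapsed = 1:35 AM − 1:05 PM (+1 day) = 12 hours 30 minutes.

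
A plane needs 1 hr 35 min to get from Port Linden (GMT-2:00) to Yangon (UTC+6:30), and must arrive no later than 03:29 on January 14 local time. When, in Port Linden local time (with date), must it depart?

17:24 on January 13

Target arrival in UTC: 03:29 − 6:30 = 20:59 on Jan 13.
Subtract 1 hour and 35 minutes → departure 19:24 UTC on Jan 13.
Port Linden is UTC−2:00: 19:24 − 2:00 = 17:24 on Jan 13.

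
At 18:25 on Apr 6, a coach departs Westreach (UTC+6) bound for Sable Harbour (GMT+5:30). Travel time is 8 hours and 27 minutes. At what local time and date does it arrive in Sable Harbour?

02:22 on April 7

Sable Harbour is 0:30 behind Westreach.
After 8 hours and 27 minutes it is 02:52 (Apr 7) in Westreach.
Shift by the zone difference: 02:52 − 0:30 = 02:22 on Apr 7 in Sable Harbour.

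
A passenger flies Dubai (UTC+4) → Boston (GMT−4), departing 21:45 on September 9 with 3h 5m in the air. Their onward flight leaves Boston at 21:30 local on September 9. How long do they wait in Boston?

4 hours 40 minutes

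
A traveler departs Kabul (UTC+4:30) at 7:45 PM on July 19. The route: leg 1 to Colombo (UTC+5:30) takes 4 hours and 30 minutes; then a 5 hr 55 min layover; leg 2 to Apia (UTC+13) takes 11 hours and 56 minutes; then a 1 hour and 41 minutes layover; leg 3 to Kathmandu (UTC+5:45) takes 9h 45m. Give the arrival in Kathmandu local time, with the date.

Convert departure to UTC: 7:45 PM − 4:30 = 3:15 PM UTC on Jul 19.
Add 4 hours and 30 minutes leg 1 → 7:45 PM UTC.
Add 5 hours 55 minutes layover in Colombo → 1:40 AM UTC (Jul 20).
Add 11 hours and 56 minutes leg 2 → 1:36 PM UTC.
Add 1 hour 41 minutes layover in Apia → 3:17 PM UTC.
Add 9 hours and 45 minutes leg 3 → 1:02 AM UTC (Jul 21).
Kathmandu is UTC+5:45, so local arrival = 1:02 AM + 5:45 = 6:47 AM on Jul 21.

6:47 AM on July 21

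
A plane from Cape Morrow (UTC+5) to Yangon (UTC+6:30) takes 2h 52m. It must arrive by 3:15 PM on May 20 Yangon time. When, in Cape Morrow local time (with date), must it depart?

10:53 AM on May 20

Target arrival in UTC: 3:15 PM − 6:30 = 8:45 AM on May 20.
Subtract 2 hours 52 minutes → departure 5:53 AM UTC on May 20.
Cape Morrow is UTC+5:00: 5:53 AM + 5:00 = 10:53 AM on May 20.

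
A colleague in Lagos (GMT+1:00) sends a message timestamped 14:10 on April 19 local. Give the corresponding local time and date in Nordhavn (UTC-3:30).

Nordhavn is 4:30 behind Lagos.
Shift by the zone difference: 14:10 − 4:30 = 09:40 on Apr 19 in Nordhavn.

09:40 on April 19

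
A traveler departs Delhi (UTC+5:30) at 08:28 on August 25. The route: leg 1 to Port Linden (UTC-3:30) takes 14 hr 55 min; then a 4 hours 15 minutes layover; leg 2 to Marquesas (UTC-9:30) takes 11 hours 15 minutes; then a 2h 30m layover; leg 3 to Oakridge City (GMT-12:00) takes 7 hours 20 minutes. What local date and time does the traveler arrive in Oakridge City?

07:13 on August 26

Convert departure to UTC: 08:28 − 5:30 = 02:58 UTC on Aug 25.
Add 14 hours 55 minutes leg 1 → 17:53 UTC.
Add 4 hours and 15 minutes layover in Port Linden → 22:08 UTC.
Add 11 hours 15 minutes leg 2 → 09:23 UTC (Aug 26).
Add 2 hours 30 minutes layover in Marquesas → 11:53 UTC.
Add 7 hours and 20 minutes leg 3 → 19:13 UTC.
Oakridge City is UTC−12:00, so local arrival = 19:13 − 12:00 = 07:13 on Aug 26.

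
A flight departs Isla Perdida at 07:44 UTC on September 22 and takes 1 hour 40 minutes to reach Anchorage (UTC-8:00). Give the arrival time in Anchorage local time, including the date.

Departure is given in UTC: 07:44 on Sep 22.
Add 1 hour and 40 minutes → 09:24 UTC.
Anchorage is UTC−8:00: 09:24 − 8:00 = 01:24 on Sep 22.

01:24 on Sep 22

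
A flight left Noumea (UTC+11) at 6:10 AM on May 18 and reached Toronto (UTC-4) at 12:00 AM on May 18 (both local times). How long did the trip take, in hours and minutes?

Toronto is 15:00 behind Noumea.
Clock-face elapsed time (ignoring zones) is −6 hours 10 minutes.
Actual elapsed = −6 hours 10 minutes + 15:00 = 8 hours 50 minutes.

8 hours 50 minutes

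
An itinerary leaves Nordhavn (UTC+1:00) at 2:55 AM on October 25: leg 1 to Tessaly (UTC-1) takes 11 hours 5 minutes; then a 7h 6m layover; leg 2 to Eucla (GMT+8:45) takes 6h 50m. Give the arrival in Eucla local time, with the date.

11:41 AM on October 26

Convert departure to UTC: 2:55 AM − 1:00 = 1:55 AM UTC on Oct 25.
Add 11 hours 5 minutes leg 1 → 1:00 PM UTC.
Add 7 hours and 6 minutes layover in Tessaly → 8:06 PM UTC.
Add 6 hours and 50 minutes leg 2 → 2:56 AM UTC (Oct 26).
Eucla is UTC+8:45, so local arrival = 2:56 AM + 8:45 = 11:41 AM on Oct 26.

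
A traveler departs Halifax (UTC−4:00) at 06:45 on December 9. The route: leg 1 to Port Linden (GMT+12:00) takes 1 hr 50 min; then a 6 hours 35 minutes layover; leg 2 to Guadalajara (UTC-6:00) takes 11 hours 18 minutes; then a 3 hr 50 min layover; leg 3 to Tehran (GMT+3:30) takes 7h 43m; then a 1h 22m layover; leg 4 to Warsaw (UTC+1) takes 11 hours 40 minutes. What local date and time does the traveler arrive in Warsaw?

Convert departure to UTC: 06:45 + 4:00 = 10:45 UTC on Dec 9.
Add 1 hour 50 minutes leg 1 → 12:35 UTC.
Add 6 hours 35 minutes layover in Port Linden → 19:10 UTC.
Add 11 hours and 18 minutes leg 2 → 06:28 UTC (Dec 10).
Add 3 hours 50 minutes layover in Guadalajara → 10:18 UTC.
Add 7 hours and 43 minutes leg 3 → 18:01 UTC.
Add 1 hour and 22 minutes layover in Tehran → 19:23 UTC.
Add 11 hours 40 minutes leg 4 → 07:03 UTC (Dec 11).
Warsaw is UTC+1:00, so local arrival = 07:03 + 1:00 = 08:03 on Dec 11.

08:03 on December 11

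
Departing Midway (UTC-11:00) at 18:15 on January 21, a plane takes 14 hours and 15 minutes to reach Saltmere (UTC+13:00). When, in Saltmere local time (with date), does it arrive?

Convert departure to UTC: 18:15 + 11:00 = 05:15 UTC on Jan 22.
Add 14 hours and 15 minutes travel time → 19:30 UTC.
Saltmere is UTC+13:00, so local arrival = 19:30 + 13:00 = 08:30 on Jan 23.

08:30 on January 23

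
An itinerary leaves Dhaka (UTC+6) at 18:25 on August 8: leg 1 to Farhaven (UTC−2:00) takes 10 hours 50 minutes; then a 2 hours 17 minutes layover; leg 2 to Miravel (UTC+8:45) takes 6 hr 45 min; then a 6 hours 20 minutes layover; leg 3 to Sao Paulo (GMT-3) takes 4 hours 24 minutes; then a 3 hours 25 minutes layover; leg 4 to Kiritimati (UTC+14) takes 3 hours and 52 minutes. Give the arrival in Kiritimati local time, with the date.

16:18 on Aug 10

Convert departure to UTC: 18:25 − 6:00 = 12:25 UTC on Aug 8.
Add 10 hours and 50 minutes leg 1 → 23:15 UTC.
Add 2 hours 17 minutes layover in Farhaven → 01:32 UTC (Aug 9).
Add 6 hours 45 minutes leg 2 → 08:17 UTC.
Add 6 hours and 20 minutes layover in Miravel → 14:37 UTC.
Add 4 hours 24 minutes leg 3 → 19:01 UTC.
Add 3 hours and 25 minutes layover in Sao Paulo → 22:26 UTC.
Add 3 hours 52 minutes leg 4 → 02:18 UTC (Aug 10).
Kiritimati is UTC+14:00, so local arrival = 02:18 + 14:00 = 16:18 on Aug 10.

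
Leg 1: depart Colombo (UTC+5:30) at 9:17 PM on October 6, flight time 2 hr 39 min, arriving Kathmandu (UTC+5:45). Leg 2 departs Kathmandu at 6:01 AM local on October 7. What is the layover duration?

5 hours 50 minutes

Convert departure to UTC: 9:17 PM − 5:30 = 3:47 PM UTC on Oct 6.
Add 2 hours 39 minutes flight time → 6:26 PM UTC.
Kathmandu is UTC+5:45, so local arrival = 6:26 PM + 5:45 = 12:11 AM on Oct 7.
Layover = 6:01 AM − 12:11 AM = 5 hours 50 minutes.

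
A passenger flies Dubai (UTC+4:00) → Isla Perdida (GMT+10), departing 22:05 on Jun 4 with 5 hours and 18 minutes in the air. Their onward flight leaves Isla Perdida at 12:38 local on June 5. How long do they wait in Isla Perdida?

Convert departure to UTC: 22:05 − 4:00 = 18:05 UTC on Jun 4.
Add 5 hours and 18 minutes flight time → 23:23 UTC.
Isla Perdida is UTC+10:00, so local arrival = 23:23 + 10:00 = 09:23 on Jun 5.
Layover = 12:38 − 09:23 = 3 hours 15 minutes.

3 hours 15 minutes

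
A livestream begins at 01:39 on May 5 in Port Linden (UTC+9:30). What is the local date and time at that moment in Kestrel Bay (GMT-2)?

In UTC: 01:39 − 9:30 = 16:09 on May 4.
Kestrel Bay is UTC−2:00: 16:09 − 2:00 = 14:09 on May 4.

14:09 on May 4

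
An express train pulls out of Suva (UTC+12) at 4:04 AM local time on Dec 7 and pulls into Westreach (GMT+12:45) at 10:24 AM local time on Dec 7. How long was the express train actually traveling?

5 hours 35 minutes

Departure in UTC: 4:04 AM − 12:00 = 4:04 PM on Dec 6.
Arrival in UTC: 10:24 AM − 12:45 = 9:39 PM on Dec 6.
Elapsed = 9:39 PM − 4:04 PM = 5 hours 35 minutes.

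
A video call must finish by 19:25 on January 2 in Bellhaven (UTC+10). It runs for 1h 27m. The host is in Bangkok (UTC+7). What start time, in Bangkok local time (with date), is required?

14:58 on January 2

Target end time in UTC: 19:25 − 10:00 = 09:25 on Jan 2.
Subtract 1 hour and 27 minutes → start 07:58 UTC on Jan 2.
Bangkok is UTC+7:00: 07:58 + 7:00 = 14:58 on Jan 2.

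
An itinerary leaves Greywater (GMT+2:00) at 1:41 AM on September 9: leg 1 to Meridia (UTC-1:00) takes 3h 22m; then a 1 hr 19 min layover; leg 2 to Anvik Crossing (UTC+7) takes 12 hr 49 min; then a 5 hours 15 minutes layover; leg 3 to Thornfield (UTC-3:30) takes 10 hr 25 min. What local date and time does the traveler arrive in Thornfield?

5:21 AM on September 10

Convert departure to UTC: 1:41 AM − 2:00 = 11:41 PM UTC on Sep 8.
Add 3 hours and 22 minutes leg 1 → 3:03 AM UTC (Sep 9).
Add 1 hour and 19 minutes layover in Meridia → 4:22 AM UTC.
Add 12 hours 49 minutes leg 2 → 5:11 PM UTC.
Add 5 hours 15 minutes layover in Anvik Crossing → 10:26 PM UTC.
Add 10 hours 25 minutes leg 3 → 8:51 AM UTC (Sep 10).
Thornfield is UTC−3:30, so local arrival = 8:51 AM − 3:30 = 5:21 AM on Sep 10.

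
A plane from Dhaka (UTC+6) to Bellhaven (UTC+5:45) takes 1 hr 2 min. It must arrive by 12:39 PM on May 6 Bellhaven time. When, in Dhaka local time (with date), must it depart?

11:52 AM on May 6

Target arrival in UTC: 12:39 PM − 5:45 = 6:54 AM on May 6.
Subtract 1 hour and 2 minutes → departure 5:52 AM UTC on May 6.
Dhaka is UTC+6:00: 5:52 AM + 6:00 = 11:52 AM on May 6.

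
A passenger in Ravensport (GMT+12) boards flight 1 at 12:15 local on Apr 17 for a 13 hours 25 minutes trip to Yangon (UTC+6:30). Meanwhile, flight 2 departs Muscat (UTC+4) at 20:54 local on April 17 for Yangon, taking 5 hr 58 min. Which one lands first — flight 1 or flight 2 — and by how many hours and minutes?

Flight 1 in UTC: 12:15 − 12:00 = 00:15 on Apr 17.
+13 hours and 25 minutes → arrive 13:40 UTC on Apr 17.
Flight 2 in UTC: 20:54 − 4:00 = 16:54 on Apr 17.
+5 hours 58 minutes → arrive 22:52 UTC on Apr 17.
Flight 1 lands earlier by 9 hours 12 minutes.

the first, by 9 hours 12 minutes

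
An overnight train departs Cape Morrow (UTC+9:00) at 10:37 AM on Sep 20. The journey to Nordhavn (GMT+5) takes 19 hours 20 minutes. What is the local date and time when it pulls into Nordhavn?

1:57 AM on September 21

Convert departure to UTC: 10:37 AM − 9:00 = 1:37 AM UTC on Sep 20.
Add 19 hours and 20 minutes travel time → 8:57 PM UTC.
Nordhavn is UTC+5:00, so local arrival = 8:57 PM + 5:00 = 1:57 AM on Sep 21.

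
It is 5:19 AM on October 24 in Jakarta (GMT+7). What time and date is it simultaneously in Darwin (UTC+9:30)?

7:49 AM on October 24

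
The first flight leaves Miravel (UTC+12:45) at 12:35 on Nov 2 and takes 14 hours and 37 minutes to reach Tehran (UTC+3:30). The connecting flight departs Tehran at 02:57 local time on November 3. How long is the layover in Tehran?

Convert departure to UTC: 12:35 − 12:45 = 23:50 UTC on Nov 1.
Add 14 hours 37 minutes flight time → 14:27 UTC (Nov 2).
Tehran is UTC+3:30, so local arrival = 14:27 + 3:30 = 17:57 on Nov 2.
Layover = 02:57 − 17:57 (+1 day) = 9 hours.

9 hours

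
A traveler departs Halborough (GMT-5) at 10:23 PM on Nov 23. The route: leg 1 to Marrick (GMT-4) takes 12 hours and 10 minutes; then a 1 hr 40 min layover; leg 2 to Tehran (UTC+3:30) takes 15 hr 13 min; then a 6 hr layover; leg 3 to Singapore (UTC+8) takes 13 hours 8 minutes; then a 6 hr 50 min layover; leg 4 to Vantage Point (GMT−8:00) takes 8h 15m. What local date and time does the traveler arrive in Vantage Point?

10:39 AM on Nov 26

Convert departure to UTC: 10:23 PM + 5:00 = 3:23 AM UTC on Nov 24.
Add 12 hours and 10 minutes leg 1 → 3:33 PM UTC.
Add 1 hour 40 minutes layover in Marrick → 5:13 PM UTC.
Add 15 hours and 13 minutes leg 2 → 8:26 AM UTC (Nov 25).
Add 6 hours layover in Tehran → 2:26 PM UTC.
Add 13 hours 8 minutes leg 3 → 3:34 AM UTC (Nov 26).
Add 6 hours and 50 minutes layover in Singapore → 10:24 AM UTC.
Add 8 hours 15 minutes leg 4 → 6:39 PM UTC.
Vantage Point is UTC−8:00, so local arrival = 6:39 PM − 8:00 = 10:39 AM on Nov 26.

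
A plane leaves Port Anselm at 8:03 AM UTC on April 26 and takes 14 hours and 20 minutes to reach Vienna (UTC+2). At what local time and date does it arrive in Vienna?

Departure is given in UTC: 8:03 AM on Apr 26.
Add 14 hours and 20 minutes → 10:23 PM UTC.
Vienna is UTC+2:00: 10:23 PM + 2:00 = 12:23 AM on Apr 27.

12:23 AM on Apr 27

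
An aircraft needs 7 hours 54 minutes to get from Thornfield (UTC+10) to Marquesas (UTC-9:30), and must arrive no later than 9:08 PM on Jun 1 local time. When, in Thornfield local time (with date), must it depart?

Target arrival in UTC: 9:08 PM + 9:30 = 6:38 AM on Jun 2.
Subtract 7 hours 54 minutes → departure 10:44 PM UTC on Jun 1.
Thornfield is UTC+10:00: 10:44 PM + 10:00 = 8:44 AM on Jun 2.

8:44 AM on Jun 2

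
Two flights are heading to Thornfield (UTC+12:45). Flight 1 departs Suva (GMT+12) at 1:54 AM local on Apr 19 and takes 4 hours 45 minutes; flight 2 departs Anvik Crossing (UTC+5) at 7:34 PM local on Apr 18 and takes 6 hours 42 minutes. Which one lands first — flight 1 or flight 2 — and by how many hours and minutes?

the first, by 2 hours 37 minutes

Flight 1 in UTC: 1:54 AM − 12:00 = 1:54 PM on Apr 18.
+4 hours and 45 minutes → arrive 6:39 PM UTC on Apr 18.
Flight 2 in UTC: 7:34 PM − 5:00 = 2:34 PM on Apr 18.
+6 hours and 42 minutes → arrive 9:16 PM UTC on Apr 18.
Flight 1 lands earlier by 2 hours 37 minutes.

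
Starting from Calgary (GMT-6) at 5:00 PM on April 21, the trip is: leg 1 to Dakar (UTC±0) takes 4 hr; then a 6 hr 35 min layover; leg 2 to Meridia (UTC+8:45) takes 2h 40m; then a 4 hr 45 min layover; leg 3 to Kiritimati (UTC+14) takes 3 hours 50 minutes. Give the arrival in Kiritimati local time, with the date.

Convert departure to UTC: 5:00 PM + 6:00 = 11:00 PM UTC on Apr 21.
Add 4 hours leg 1 → 3:00 AM UTC (Apr 22).
Add 6 hours 35 minutes layover in Dakar → 9:35 AM UTC.
Add 2 hours and 40 minutes leg 2 → 12:15 PM UTC.
Add 4 hours and 45 minutes layover in Meridia → 5:00 PM UTC.
Add 3 hours and 50 minutes leg 3 → 8:50 PM UTC.
Kiritimati is UTC+14:00, so local arrival = 8:50 PM + 14:00 = 10:50 AM on Apr 23.

10:50 AM on April 23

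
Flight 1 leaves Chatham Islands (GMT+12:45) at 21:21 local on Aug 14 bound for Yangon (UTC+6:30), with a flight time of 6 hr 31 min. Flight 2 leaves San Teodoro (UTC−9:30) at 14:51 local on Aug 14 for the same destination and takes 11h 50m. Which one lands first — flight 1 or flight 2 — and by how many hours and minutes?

the first, by 21 hours 4 minutes

Flight 1 in UTC: 21:21 − 12:45 = 08:36 on Aug 14.
+6 hours and 31 minutes → arrive 15:07 UTC on Aug 14.
Flight 2 in UTC: 14:51 + 9:30 = 00:21 on Aug 15.
+11 hours 50 minutes → arrive 12:11 UTC on Aug 15.
Flight 1 lands earlier by 21 hours 4 minutes.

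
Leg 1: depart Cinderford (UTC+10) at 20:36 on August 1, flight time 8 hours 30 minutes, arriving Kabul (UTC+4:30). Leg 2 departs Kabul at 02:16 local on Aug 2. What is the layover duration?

Convert departure to UTC: 20:36 − 10:00 = 10:36 UTC on Aug 1.
Add 8 hours and 30 minutes flight time → 19:06 UTC.
Kabul is UTC+4:30, so local arrival = 19:06 + 4:30 = 23:36 on Aug 1.
Layover = 02:16 − 23:36 (+1 day) = 2 hours 40 minutes.

2 hours 40 minutes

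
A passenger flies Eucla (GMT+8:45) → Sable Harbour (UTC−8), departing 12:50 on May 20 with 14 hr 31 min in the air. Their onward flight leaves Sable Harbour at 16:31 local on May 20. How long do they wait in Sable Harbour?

5 hours 55 minutes

Convert departure to UTC: 12:50 − 8:45 = 04:05 UTC on May 20.
Add 14 hours 31 minutes flight time → 18:36 UTC.
Sable Harbour is UTC−8:00, so local arrival = 18:36 − 8:00 = 10:36 on May 20.
Layover = 16:31 − 10:36 = 5 hours 55 minutes.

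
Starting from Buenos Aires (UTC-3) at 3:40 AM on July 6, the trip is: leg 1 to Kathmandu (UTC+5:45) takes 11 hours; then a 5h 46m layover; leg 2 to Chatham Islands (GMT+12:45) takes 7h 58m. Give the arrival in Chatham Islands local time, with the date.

Convert departure to UTC: 3:40 AM + 3:00 = 6:40 AM UTC on Jul 6.
Add 11 hours leg 1 → 5:40 PM UTC.
Add 5 hours and 46 minutes layover in Kathmandu → 11:26 PM UTC.
Add 7 hours 58 minutes leg 2 → 7:24 AM UTC (Jul 7).
Chatham Islands is UTC+12:45, so local arrival = 7:24 AM + 12:45 = 8:09 PM on Jul 7.

8:09 PM on July 7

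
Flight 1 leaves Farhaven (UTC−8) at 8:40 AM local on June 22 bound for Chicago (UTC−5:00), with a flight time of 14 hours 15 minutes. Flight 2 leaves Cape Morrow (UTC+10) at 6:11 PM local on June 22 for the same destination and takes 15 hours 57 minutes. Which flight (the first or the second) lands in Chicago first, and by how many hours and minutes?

Flight 1 in UTC: 8:40 AM + 8:00 = 4:40 PM on Jun 22.
+14 hours and 15 minutes → arrive 6:55 AM UTC on Jun 23.
Flight 2 in UTC: 6:11 PM − 10:00 = 8:11 AM on Jun 22.
+15 hours 57 minutes → arrive 12:08 AM UTC on Jun 23.
Flight 2 lands earlier by 6 hours 47 minutes.

the second, by 6 hours 47 minutes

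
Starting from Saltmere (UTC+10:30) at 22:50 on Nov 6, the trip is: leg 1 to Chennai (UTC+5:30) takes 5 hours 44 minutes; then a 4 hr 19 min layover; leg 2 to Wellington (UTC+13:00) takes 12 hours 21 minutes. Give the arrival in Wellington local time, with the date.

23:44 on November 7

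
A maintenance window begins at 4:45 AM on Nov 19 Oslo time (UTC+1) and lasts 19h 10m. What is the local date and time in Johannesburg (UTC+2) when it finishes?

12:55 AM on November 20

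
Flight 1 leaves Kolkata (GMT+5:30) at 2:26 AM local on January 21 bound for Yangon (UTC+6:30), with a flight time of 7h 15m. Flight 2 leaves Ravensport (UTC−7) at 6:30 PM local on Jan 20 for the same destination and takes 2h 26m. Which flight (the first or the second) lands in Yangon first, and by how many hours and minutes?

the second, by 15 minutes

Flight 1 in UTC: 2:26 AM − 5:30 = 8:56 PM on Jan 20.
+7 hours and 15 minutes → arrive 4:11 AM UTC on Jan 21.
Flight 2 in UTC: 6:30 PM + 7:00 = 1:30 AM on Jan 21.
+2 hours and 26 minutes → arrive 3:56 AM UTC on Jan 21.
Flight 2 lands earlier by 15 minutes.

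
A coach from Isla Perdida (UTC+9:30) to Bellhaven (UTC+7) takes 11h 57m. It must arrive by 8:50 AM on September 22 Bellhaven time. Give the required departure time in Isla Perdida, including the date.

11:23 PM on September 21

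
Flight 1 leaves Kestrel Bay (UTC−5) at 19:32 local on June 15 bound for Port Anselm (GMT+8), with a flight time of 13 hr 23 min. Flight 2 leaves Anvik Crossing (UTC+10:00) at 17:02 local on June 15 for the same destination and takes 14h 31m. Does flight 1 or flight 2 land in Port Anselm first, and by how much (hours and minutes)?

Flight 1 in UTC: 19:32 + 5:00 = 00:32 on Jun 16.
+13 hours 23 minutes → arrive 13:55 UTC on Jun 16.
Flight 2 in UTC: 17:02 − 10:00 = 07:02 on Jun 15.
+14 hours 31 minutes → arrive 21:33 UTC on Jun 15.
Flight 2 lands earlier by 16 hours 22 minutes.

the second, by 16 hours 22 minutes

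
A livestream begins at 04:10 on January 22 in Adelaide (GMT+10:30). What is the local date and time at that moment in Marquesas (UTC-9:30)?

08:10 on January 21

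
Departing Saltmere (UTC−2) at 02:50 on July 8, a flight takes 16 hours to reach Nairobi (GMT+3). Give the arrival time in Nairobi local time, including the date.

23:50 on Jul 8

Convert departure to UTC: 02:50 + 2:00 = 04:50 UTC on Jul 8.
Add 16 hours travel time → 20:50 UTC.
Nairobi is UTC+3:00, so local arrival = 20:50 + 3:00 = 23:50 on Jul 8.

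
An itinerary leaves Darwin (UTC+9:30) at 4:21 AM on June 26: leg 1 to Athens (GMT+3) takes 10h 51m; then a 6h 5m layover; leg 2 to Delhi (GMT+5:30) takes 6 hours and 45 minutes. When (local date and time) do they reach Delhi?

12:02 AM on Jun 27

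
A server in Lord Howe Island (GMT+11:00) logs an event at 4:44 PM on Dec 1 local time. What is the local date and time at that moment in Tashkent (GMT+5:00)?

10:44 AM on December 1

In UTC: 4:44 PM − 11:00 = 5:44 AM on Dec 1.
Tashkent is UTC+5:00: 5:44 AM + 5:00 = 10:44 AM on Dec 1.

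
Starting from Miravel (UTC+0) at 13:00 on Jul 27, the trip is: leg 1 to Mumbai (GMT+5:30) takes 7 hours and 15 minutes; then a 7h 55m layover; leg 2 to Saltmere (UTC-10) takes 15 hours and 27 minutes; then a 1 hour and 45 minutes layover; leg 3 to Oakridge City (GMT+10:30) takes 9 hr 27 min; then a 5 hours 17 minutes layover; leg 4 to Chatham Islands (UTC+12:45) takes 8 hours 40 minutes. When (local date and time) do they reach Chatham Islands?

09:31 on July 30

Miravel is at UTC+0, so departure is already 13:00 UTC on Jul 27.
Add 7 hours 15 minutes leg 1 → 20:15 UTC.
Add 7 hours 55 minutes layover in Mumbai → 04:10 UTC (Jul 28).
Add 15 hours and 27 minutes leg 2 → 19:37 UTC.
Add 1 hour and 45 minutes layover in Saltmere → 21:22 UTC.
Add 9 hours and 27 minutes leg 3 → 06:49 UTC (Jul 29).
Add 5 hours 17 minutes layover in Oakridge City → 12:06 UTC.
Add 8 hours 40 minutes leg 4 → 20:46 UTC.
Chatham Islands is UTC+12:45, so local arrival = 20:46 + 12:45 = 09:31 on Jul 30.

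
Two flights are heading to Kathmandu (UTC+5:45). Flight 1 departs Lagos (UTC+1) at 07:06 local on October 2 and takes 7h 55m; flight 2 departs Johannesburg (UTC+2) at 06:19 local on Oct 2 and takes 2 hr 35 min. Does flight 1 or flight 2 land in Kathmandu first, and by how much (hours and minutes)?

the second, by 7 hours 7 minutes

Flight 1 in UTC: 07:06 − 1:00 = 06:06 on Oct 2.
+7 hours 55 minutes → arrive 14:01 UTC on Oct 2.
Flight 2 in UTC: 06:19 − 2:00 = 04:19 on Oct 2.
+2 hours and 35 minutes → arrive 06:54 UTC on Oct 2.
Flight 2 lands earlier by 7 hours 7 minutes.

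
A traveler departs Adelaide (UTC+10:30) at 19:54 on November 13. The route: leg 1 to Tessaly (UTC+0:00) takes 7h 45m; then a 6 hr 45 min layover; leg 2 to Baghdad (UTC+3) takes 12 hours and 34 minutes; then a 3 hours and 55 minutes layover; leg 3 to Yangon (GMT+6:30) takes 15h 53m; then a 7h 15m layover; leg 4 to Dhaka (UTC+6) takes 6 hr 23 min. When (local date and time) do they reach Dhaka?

03:54 on November 16

Convert departure to UTC: 19:54 − 10:30 = 09:24 UTC on Nov 13.
Add 7 hours 45 minutes leg 1 → 17:09 UTC.
Add 6 hours and 45 minutes layover in Tessaly → 23:54 UTC.
Add 12 hours and 34 minutes leg 2 → 12:28 UTC (Nov 14).
Add 3 hours and 55 minutes layover in Baghdad → 16:23 UTC.
Add 15 hours 53 minutes leg 3 → 08:16 UTC (Nov 15).
Add 7 hours 15 minutes layover in Yangon → 15:31 UTC.
Add 6 hours and 23 minutes leg 4 → 21:54 UTC.
Dhaka is UTC+6:00, so local arrival = 21:54 + 6:00 = 03:54 on Nov 16.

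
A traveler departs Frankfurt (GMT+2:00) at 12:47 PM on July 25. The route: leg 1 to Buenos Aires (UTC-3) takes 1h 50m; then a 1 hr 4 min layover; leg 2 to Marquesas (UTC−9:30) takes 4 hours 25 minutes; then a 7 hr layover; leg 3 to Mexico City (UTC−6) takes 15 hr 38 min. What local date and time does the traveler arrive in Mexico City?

Convert departure to UTC: 12:47 PM − 2:00 = 10:47 AM UTC on Jul 25.
Add 1 hour 50 minutes leg 1 → 12:37 PM UTC.
Add 1 hour 4 minutes layover in Buenos Aires → 1:41 PM UTC.
Add 4 hours 25 minutes leg 2 → 6:06 PM UTC.
Add 7 hours layover in Marquesas → 1:06 AM UTC (Jul 26).
Add 15 hours and 38 minutes leg 3 → 4:44 PM UTC.
Mexico City is UTC−6:00, so local arrival = 4:44 PM − 6:00 = 10:44 AM on Jul 26.

10:44 AM on July 26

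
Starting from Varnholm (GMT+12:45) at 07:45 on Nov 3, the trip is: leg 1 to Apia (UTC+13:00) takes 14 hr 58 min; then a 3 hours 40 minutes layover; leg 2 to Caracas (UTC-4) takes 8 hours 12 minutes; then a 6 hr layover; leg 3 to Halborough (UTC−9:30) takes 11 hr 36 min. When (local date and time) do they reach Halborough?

05:56 on November 4

Convert departure to UTC: 07:45 − 12:45 = 19:00 UTC on Nov 2.
Add 14 hours 58 minutes leg 1 → 09:58 UTC (Nov 3).
Add 3 hours and 40 minutes layover in Apia → 13:38 UTC.
Add 8 hours and 12 minutes leg 2 → 21:50 UTC.
Add 6 hours layover in Caracas → 03:50 UTC (Nov 4).
Add 11 hours 36 minutes leg 3 → 15:26 UTC.
Halborough is UTC−9:30, so local arrival = 15:26 − 9:30 = 05:56 on Nov 4.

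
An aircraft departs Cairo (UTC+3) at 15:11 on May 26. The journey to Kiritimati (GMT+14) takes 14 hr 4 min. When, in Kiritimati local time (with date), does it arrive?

Kiritimati is 11:00 ahead of Cairo.
After 14 hours and 4 minutes it is 05:15 (May 27) in Cairo.
Shift by the zone difference: 05:15 + 11:00 = 16:15 on May 27 in Kiritimati.

16:15 on May 27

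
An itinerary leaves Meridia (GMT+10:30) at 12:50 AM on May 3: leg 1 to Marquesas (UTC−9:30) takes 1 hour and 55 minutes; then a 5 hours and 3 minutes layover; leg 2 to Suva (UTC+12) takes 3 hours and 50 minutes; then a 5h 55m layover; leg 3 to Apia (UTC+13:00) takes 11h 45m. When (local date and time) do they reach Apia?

7:48 AM on May 4

Convert departure to UTC: 12:50 AM − 10:30 = 2:20 PM UTC on May 2.
Add 1 hour and 55 minutes leg 1 → 4:15 PM UTC.
Add 5 hours 3 minutes layover in Marquesas → 9:18 PM UTC.
Add 3 hours 50 minutes leg 2 → 1:08 AM UTC (May 3).
Add 5 hours and 55 minutes layover in Suva → 7:03 AM UTC.
Add 11 hours 45 minutes leg 3 → 6:48 PM UTC.
Apia is UTC+13:00, so local arrival = 6:48 PM + 13:00 = 7:48 AM on May 4.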